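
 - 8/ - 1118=4/559  =  0.01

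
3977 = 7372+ - 3395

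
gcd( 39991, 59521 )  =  7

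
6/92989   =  6/92989 = 0.00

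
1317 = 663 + 654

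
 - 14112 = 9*( -1568)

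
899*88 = 79112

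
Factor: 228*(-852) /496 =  - 12141/31 = - 3^2*19^1 * 31^( - 1)*71^1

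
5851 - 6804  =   - 953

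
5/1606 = 5/1606 = 0.00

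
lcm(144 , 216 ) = 432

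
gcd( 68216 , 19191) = 1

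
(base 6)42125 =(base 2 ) 1011000100101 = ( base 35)4LY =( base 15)1A2E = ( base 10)5669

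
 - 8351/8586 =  - 8351/8586 = -0.97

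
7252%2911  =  1430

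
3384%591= 429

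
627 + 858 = 1485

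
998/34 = 499/17 = 29.35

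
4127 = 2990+1137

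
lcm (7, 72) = 504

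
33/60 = 11/20 = 0.55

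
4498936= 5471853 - 972917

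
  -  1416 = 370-1786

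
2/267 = 2/267= 0.01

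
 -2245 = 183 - 2428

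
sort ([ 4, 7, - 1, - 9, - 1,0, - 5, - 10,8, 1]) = [ - 10, - 9, - 5, - 1, - 1,0, 1 , 4,7,8]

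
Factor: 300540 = 2^2 * 3^1 * 5^1*5009^1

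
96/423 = 32/141 = 0.23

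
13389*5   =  66945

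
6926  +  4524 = 11450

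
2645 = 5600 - 2955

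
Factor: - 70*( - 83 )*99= 2^1*3^2*5^1*7^1*11^1 * 83^1 = 575190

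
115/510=23/102= 0.23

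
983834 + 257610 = 1241444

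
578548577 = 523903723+54644854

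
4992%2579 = 2413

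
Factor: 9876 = 2^2*3^1*823^1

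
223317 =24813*9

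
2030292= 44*46143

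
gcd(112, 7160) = 8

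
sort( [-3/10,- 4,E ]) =[-4,-3/10, E]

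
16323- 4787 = 11536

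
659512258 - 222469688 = 437042570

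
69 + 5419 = 5488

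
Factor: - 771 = -3^1*257^1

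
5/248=5/248 = 0.02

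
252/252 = 1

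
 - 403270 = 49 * (-8230) 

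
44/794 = 22/397 = 0.06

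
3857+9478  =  13335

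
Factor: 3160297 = 7^1*239^1 * 1889^1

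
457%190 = 77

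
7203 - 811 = 6392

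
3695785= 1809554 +1886231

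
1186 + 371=1557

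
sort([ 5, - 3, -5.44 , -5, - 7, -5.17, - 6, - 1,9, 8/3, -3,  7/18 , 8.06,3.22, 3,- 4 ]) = [ - 7 , - 6, - 5.44,  -  5.17, - 5,-4, - 3, -3,  -  1,7/18,8/3,3,  3.22, 5, 8.06, 9]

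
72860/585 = 14572/117 =124.55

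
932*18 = 16776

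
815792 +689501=1505293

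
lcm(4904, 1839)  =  14712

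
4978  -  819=4159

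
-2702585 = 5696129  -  8398714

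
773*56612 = 43761076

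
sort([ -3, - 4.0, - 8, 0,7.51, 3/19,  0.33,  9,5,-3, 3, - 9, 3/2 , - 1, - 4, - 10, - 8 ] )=[ - 10, - 9,-8,-8,-4.0,- 4, - 3,-3, -1,  0, 3/19,0.33,3/2,3,5,  7.51,9]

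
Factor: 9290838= 2^1 *3^1*43^1*36011^1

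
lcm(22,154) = 154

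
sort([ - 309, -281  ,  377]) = [ - 309 , - 281,377] 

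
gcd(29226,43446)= 6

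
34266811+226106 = 34492917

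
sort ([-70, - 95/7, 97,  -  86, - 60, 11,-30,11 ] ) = [ - 86, - 70 , - 60, - 30, - 95/7, 11,11,97]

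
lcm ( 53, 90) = 4770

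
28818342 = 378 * 76239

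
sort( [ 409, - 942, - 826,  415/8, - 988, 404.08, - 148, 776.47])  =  [ - 988,-942,-826, - 148, 415/8, 404.08,  409, 776.47]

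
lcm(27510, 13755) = 27510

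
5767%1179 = 1051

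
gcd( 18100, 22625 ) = 4525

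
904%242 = 178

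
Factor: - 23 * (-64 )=1472  =  2^6 * 23^1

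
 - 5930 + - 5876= -11806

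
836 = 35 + 801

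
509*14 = 7126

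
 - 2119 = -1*2119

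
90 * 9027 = 812430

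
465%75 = 15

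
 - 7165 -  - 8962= 1797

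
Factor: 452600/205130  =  2^2 * 5^1*31^1*281^( - 1)= 620/281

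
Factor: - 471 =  - 3^1*157^1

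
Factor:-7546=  - 2^1*7^3 *11^1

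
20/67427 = 20/67427 = 0.00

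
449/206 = 449/206 = 2.18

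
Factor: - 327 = -3^1 *109^1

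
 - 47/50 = -47/50 = - 0.94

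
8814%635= 559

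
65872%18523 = 10303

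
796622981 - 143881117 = 652741864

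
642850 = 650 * 989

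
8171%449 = 89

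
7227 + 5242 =12469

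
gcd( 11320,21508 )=1132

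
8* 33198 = 265584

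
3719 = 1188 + 2531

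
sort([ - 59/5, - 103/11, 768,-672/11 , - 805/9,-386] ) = [ - 386, - 805/9, - 672/11,-59/5,-103/11, 768 ]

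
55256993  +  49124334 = 104381327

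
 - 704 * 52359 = -36860736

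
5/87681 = 5/87681= 0.00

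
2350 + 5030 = 7380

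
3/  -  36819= -1 + 12272/12273 = - 0.00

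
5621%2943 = 2678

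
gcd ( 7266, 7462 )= 14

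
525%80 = 45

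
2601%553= 389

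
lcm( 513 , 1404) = 26676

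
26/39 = 2/3=0.67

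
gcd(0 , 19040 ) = 19040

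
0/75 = 0 = 0.00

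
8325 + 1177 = 9502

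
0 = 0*71158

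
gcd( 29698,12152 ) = 62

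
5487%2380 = 727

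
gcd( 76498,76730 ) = 2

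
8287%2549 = 640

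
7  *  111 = 777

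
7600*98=744800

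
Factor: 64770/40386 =85/53 =5^1*17^1*53^( - 1)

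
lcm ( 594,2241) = 49302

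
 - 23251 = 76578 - 99829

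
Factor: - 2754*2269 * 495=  - 2^1 *3^6 * 5^1*11^1*17^1*2269^1 = - 3093168870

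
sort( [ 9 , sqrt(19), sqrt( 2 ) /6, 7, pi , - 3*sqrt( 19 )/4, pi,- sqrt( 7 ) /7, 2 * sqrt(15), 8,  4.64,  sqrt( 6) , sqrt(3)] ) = [ - 3 * sqrt( 19 ) /4, -sqrt( 7 )/7,  sqrt( 2) /6, sqrt ( 3), sqrt(6), pi,pi,  sqrt (19 ), 4.64 , 7, 2 *sqrt( 15 ),8,9] 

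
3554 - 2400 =1154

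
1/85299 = 1/85299 = 0.00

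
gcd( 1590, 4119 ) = 3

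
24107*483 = 11643681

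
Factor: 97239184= 2^4*7^1 * 17^1 * 51071^1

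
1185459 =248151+937308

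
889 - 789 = 100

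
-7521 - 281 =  - 7802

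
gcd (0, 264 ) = 264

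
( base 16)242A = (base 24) G1I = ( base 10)9258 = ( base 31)9JK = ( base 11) 6a57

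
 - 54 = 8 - 62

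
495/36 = 13 + 3/4 = 13.75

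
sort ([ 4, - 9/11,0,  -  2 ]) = [  -  2,-9/11,0, 4]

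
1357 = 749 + 608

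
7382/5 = 7382/5 = 1476.40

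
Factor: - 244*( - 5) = 1220 = 2^2 * 5^1 * 61^1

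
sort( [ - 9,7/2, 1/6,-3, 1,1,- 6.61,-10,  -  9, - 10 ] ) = [- 10, - 10,-9 ,-9,  -  6.61, - 3,1/6,  1, 1,7/2] 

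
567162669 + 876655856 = 1443818525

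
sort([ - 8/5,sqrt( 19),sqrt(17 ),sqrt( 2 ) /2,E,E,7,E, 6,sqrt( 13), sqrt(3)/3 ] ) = [ - 8/5,sqrt( 3)/3, sqrt(2)/2,E,E, E,sqrt( 13), sqrt( 17),sqrt( 19), 6,7 ] 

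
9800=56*175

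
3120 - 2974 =146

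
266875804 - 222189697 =44686107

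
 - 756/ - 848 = 189/212 = 0.89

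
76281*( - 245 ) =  - 18688845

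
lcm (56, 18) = 504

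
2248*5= 11240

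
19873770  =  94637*210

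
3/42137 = 3/42137 = 0.00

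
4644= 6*774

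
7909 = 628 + 7281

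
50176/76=660 + 4/19 =660.21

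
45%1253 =45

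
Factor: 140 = 2^2*5^1*7^1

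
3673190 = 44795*82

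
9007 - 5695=3312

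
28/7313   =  28/7313=0.00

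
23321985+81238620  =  104560605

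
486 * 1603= 779058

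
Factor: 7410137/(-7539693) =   -  1058591/1077099 = -  3^ ( - 1 )*47^(  -  1 )*7639^(  -  1 )*1058591^1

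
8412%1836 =1068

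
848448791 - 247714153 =600734638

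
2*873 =1746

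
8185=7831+354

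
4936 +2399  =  7335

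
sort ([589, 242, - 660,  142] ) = [ - 660, 142,242, 589]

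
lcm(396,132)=396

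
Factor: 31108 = 2^2*7^1*11^1*101^1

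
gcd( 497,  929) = 1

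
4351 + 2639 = 6990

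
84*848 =71232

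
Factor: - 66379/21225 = - 3^( - 1)*5^(- 2)*41^1*283^( - 1)*1619^1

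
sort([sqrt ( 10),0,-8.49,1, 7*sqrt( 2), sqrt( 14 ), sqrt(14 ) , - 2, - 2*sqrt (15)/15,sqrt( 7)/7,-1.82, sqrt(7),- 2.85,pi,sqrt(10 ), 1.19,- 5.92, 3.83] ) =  [ - 8.49, - 5.92, - 2.85, - 2, - 1.82, - 2 *sqrt(15 )/15, 0,sqrt (7)/7, 1, 1.19, sqrt(7 ) , pi, sqrt(10),sqrt(10),sqrt(14),sqrt( 14),3.83,7*sqrt (2)] 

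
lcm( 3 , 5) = 15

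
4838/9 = 4838/9 = 537.56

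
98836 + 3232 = 102068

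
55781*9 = 502029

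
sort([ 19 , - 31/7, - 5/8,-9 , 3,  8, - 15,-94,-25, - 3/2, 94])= [-94, - 25,-15, - 9,-31/7, - 3/2,- 5/8, 3,8,  19,94]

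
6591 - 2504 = 4087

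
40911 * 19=777309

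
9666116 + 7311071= 16977187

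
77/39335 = 77/39335 = 0.00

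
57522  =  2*28761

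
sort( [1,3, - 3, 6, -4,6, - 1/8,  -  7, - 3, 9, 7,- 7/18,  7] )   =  [ - 7,-4, - 3, - 3,-7/18 , - 1/8, 1, 3, 6, 6, 7,  7,9 ]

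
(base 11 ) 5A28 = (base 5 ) 223040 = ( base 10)7895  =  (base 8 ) 17327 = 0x1ED7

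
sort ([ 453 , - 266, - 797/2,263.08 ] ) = [ - 797/2, - 266, 263.08, 453 ] 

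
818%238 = 104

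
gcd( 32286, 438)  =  6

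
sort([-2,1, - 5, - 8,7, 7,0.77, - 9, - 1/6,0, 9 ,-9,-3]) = [ - 9, - 9, -8, - 5,-3, - 2, - 1/6,0,0.77,1,7,7, 9] 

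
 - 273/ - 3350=273/3350=0.08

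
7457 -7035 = 422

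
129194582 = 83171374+46023208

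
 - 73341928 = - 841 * 87208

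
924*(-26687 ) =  - 24658788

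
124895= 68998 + 55897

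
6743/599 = 11 + 154/599 = 11.26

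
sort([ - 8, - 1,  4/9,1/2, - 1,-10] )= [-10 ,-8, - 1, - 1,4/9, 1/2 ]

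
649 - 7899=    - 7250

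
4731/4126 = 1 + 605/4126 = 1.15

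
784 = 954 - 170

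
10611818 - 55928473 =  - 45316655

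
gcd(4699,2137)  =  1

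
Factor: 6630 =2^1*3^1*5^1* 13^1 *17^1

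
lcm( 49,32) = 1568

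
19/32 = 19/32 = 0.59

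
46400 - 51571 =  - 5171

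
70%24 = 22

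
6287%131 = 130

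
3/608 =3/608=0.00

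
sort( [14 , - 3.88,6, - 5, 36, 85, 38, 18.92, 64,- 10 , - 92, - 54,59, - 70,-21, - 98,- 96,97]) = [ - 98, - 96, - 92, - 70, - 54, - 21, - 10, - 5,  -  3.88, 6, 14, 18.92, 36, 38,59, 64, 85, 97]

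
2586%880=826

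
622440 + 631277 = 1253717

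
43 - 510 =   -  467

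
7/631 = 7/631 = 0.01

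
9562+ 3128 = 12690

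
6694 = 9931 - 3237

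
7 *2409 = 16863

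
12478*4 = 49912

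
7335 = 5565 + 1770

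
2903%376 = 271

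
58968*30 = 1769040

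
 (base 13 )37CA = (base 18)1692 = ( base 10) 7940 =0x1f04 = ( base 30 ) 8OK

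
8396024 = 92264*91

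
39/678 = 13/226 = 0.06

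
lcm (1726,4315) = 8630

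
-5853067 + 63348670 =57495603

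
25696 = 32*803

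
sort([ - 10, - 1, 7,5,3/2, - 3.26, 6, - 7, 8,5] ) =[ - 10, - 7, - 3.26, - 1,3/2,5,5, 6, 7,8]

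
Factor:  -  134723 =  - 199^1*677^1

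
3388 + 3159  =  6547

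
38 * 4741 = 180158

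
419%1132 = 419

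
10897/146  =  74 + 93/146 = 74.64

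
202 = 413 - 211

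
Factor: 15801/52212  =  2^( - 2)*19^ (-1) *23^1=23/76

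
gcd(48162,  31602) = 138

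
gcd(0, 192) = 192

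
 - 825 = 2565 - 3390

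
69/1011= 23/337 = 0.07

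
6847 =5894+953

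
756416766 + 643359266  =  1399776032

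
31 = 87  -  56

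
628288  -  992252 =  - 363964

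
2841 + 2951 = 5792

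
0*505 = 0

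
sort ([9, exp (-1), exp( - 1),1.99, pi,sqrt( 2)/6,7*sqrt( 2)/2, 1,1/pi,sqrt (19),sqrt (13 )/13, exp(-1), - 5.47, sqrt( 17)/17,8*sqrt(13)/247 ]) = [ - 5.47 , 8*sqrt(13 ) /247,sqrt( 2)/6, sqrt( 17)/17, sqrt( 13)/13 , 1/pi,exp(-1),exp( - 1),  exp( - 1),1,  1.99, pi,sqrt( 19),7*sqrt( 2)/2,9]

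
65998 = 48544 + 17454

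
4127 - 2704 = 1423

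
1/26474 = 1/26474 = 0.00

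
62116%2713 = 2430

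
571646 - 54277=517369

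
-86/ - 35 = 86/35 =2.46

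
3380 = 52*65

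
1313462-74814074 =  - 73500612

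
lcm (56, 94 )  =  2632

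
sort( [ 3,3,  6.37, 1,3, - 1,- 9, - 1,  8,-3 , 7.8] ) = [-9, - 3, - 1,-1,1,3, 3,3, 6.37,7.8, 8]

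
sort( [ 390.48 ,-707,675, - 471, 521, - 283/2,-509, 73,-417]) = [-707, - 509,  -  471,-417, - 283/2,73, 390.48, 521,675]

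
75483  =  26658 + 48825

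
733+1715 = 2448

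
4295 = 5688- 1393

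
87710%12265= 1855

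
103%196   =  103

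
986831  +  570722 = 1557553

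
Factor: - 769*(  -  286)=219934= 2^1*11^1*13^1*769^1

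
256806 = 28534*9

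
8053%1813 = 801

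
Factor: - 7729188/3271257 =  - 2^2 * 3^( - 1 ) * 11^( - 1) *61^1*173^( - 1)*191^( - 1)* 10559^1 = - 2576396/1090419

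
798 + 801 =1599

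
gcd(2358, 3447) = 9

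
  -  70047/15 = - 23349/5  =  -4669.80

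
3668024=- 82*( - 44732)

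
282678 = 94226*3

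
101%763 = 101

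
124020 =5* 24804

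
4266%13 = 2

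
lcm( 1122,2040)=22440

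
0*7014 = 0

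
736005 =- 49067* ( - 15 ) 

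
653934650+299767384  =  953702034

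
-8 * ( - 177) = 1416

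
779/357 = 779/357=2.18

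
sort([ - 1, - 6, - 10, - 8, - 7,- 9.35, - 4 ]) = [ - 10, - 9.35, - 8,-7,-6,-4, - 1 ] 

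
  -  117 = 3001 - 3118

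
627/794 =627/794 = 0.79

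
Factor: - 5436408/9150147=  - 1812136/3050049 = - 2^3 * 3^( - 1)*31^1 * 151^( - 1 )*6733^( - 1)*7307^1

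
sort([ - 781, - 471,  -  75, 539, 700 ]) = [ - 781, - 471, - 75,539,700]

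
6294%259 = 78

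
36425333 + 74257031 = 110682364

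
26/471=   26/471 = 0.06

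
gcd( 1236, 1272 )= 12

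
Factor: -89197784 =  - 2^3*13^1 * 857671^1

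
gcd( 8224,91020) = 4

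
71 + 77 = 148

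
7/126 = 1/18=0.06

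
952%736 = 216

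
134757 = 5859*23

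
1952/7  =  1952/7 = 278.86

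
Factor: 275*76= 20900 = 2^2*5^2*11^1*19^1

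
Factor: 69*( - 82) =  - 5658= - 2^1*3^1*23^1 *41^1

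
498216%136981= 87273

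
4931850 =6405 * 770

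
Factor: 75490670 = 2^1*5^1*7549067^1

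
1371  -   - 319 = 1690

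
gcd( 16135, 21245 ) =35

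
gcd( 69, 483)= 69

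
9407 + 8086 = 17493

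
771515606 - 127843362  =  643672244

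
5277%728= 181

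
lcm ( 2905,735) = 61005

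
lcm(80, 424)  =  4240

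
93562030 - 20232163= 73329867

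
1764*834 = 1471176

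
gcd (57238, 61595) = 1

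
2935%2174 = 761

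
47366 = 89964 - 42598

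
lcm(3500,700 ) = 3500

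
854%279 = 17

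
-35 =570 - 605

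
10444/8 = 2611/2 = 1305.50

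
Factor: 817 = 19^1*43^1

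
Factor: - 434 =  - 2^1*7^1*31^1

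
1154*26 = 30004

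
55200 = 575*96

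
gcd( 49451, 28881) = 1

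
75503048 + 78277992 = 153781040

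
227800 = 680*335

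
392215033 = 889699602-497484569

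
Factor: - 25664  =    -  2^6*401^1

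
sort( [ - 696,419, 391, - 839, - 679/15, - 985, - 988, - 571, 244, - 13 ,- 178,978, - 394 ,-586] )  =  [ - 988, - 985 , - 839, - 696 , - 586, - 571, - 394, - 178, - 679/15, - 13, 244,391, 419 , 978 ] 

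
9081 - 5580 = 3501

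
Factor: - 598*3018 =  - 2^2*3^1*13^1*23^1*503^1 = - 1804764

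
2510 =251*10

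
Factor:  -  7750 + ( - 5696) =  - 2^1*3^4*83^1 =- 13446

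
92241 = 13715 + 78526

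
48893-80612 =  - 31719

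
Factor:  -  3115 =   -  5^1*7^1*89^1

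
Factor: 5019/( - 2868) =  - 7/4=-2^( - 2)*7^1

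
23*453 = 10419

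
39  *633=24687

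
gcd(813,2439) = 813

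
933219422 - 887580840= 45638582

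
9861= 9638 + 223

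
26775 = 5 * 5355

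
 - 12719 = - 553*23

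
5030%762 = 458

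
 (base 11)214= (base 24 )ah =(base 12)195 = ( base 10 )257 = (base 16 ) 101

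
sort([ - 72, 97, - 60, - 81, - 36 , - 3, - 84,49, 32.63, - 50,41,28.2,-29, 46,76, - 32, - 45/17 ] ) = [  -  84, - 81, - 72, - 60, - 50, - 36, - 32, - 29 , - 3 ,-45/17,  28.2,32.63,41, 46,49 , 76, 97] 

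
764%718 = 46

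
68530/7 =9790 = 9790.00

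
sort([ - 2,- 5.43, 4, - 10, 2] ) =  [ -10, - 5.43, - 2, 2,4]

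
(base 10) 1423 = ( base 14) 739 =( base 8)2617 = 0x58F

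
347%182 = 165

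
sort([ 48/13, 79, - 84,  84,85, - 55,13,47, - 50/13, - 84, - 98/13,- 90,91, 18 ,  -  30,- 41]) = [ -90,- 84, - 84, - 55,  -  41, - 30, - 98/13, - 50/13,48/13, 13, 18,47,79, 84,85, 91]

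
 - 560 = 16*(  -  35 )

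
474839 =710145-235306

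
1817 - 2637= -820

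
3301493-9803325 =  - 6501832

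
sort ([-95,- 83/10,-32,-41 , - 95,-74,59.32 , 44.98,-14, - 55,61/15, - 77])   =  [- 95, - 95, - 77, - 74,- 55,-41, - 32, - 14, - 83/10,61/15,44.98,59.32 ]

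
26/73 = 26/73 = 0.36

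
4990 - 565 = 4425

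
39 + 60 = 99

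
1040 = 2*520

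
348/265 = 348/265 = 1.31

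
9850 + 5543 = 15393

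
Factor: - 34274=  - 2^1*17137^1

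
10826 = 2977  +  7849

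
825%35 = 20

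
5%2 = 1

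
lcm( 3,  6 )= 6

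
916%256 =148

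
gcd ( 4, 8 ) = 4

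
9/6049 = 9/6049 = 0.00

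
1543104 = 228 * 6768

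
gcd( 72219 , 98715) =3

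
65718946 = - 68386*( - 961) 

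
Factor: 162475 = 5^2*67^1*97^1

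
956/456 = 239/114 = 2.10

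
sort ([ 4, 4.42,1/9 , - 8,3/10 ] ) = [ - 8,  1/9,  3/10,  4,4.42 ]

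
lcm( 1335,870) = 77430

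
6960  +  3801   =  10761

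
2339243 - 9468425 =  - 7129182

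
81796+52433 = 134229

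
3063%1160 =743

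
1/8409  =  1/8409 = 0.00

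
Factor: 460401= 3^1*43^2*83^1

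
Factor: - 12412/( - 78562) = 2^1*11^(-1) * 29^1*107^1*3571^( - 1)=6206/39281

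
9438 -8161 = 1277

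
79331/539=1619/11 = 147.18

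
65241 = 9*7249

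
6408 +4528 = 10936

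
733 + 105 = 838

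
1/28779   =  1/28779 = 0.00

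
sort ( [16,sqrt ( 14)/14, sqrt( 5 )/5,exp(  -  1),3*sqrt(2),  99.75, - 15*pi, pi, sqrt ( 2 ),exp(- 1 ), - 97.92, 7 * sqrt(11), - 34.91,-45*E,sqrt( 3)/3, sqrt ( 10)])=[ - 45 * E, - 97.92,-15*pi, - 34.91  ,  sqrt ( 14 ) /14, exp( - 1),  exp( -1), sqrt (5 )/5, sqrt(3) /3,sqrt(2 ), pi, sqrt( 10 ), 3 * sqrt(2) , 16, 7 * sqrt(11),99.75]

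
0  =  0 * 1022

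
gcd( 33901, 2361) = 1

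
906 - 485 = 421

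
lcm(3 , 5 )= 15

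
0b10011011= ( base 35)4F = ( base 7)311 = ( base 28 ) 5F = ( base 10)155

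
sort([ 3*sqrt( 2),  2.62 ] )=[ 2.62 , 3*sqrt( 2)]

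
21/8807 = 21/8807 = 0.00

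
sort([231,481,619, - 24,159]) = [ - 24  ,  159,231,481, 619 ] 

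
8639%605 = 169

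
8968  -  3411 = 5557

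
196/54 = 3 + 17/27 = 3.63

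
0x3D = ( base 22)2h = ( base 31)1u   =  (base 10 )61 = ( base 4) 331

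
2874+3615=6489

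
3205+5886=9091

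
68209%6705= 1159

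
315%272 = 43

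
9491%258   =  203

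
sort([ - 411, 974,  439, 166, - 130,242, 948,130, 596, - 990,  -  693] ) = [ - 990, - 693, - 411, - 130, 130, 166, 242, 439,596, 948, 974 ] 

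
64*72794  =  4658816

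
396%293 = 103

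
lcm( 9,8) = 72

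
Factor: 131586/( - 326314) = -3^1*7^1*13^1*677^( - 1) = - 273/677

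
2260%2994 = 2260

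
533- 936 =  - 403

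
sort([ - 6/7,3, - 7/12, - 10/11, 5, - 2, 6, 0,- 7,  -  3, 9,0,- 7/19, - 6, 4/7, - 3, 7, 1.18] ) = [ - 7, - 6,-3, -3, -2,-10/11,-6/7 , - 7/12, - 7/19, 0,0,4/7, 1.18, 3,5, 6,7, 9]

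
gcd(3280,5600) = 80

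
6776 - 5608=1168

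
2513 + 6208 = 8721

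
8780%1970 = 900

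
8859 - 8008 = 851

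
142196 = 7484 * 19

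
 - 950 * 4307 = - 4091650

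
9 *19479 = 175311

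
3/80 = 3/80= 0.04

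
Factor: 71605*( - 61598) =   -  2^1*5^1*19^1*1621^1*14321^1 = - 4410724790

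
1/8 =1/8= 0.12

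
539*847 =456533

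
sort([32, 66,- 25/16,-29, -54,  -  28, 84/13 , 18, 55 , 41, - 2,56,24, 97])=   [ - 54, -29, - 28,-2, - 25/16,84/13,  18,  24, 32, 41,55,56,66,97] 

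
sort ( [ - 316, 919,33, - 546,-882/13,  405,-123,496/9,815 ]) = [-546,-316, - 123, - 882/13,  33,496/9,405,815, 919 ]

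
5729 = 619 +5110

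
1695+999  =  2694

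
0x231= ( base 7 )1431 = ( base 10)561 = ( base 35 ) G1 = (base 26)lf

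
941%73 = 65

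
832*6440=5358080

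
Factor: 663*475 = 3^1*5^2* 13^1*17^1*19^1 =314925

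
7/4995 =7/4995 = 0.00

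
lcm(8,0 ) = 0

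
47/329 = 1/7 = 0.14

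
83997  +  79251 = 163248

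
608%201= 5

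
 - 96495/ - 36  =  32165/12 = 2680.42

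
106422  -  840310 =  - 733888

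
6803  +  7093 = 13896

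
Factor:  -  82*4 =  - 2^3*41^1 =-  328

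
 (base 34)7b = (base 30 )89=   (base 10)249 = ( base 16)f9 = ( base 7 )504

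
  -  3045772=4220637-7266409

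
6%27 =6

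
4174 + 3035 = 7209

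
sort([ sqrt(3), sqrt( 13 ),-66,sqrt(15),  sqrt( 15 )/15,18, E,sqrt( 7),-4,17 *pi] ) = [ - 66, - 4,sqrt(15 )/15,sqrt( 3),sqrt( 7 ),E,sqrt( 13 ), sqrt( 15 ),18,17*pi]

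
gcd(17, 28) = 1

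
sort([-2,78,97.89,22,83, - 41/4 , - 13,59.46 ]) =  [ - 13,-41/4,-2,22,59.46  ,  78,83,97.89 ]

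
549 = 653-104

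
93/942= 31/314 = 0.10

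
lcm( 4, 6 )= 12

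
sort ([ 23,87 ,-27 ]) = [ - 27,  23, 87]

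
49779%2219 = 961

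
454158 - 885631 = -431473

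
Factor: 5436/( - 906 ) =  - 2^1*3^1 = - 6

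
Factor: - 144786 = -2^1*3^1*59^1*409^1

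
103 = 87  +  16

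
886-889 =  - 3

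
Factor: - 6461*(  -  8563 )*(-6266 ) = -346669852438 =-  2^1*7^1*13^2*71^1 * 241^1*8563^1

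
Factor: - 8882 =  - 2^1*4441^1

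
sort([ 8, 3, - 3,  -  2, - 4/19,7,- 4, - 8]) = [-8, - 4,-3,- 2, - 4/19,3,7,  8 ]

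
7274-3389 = 3885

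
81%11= 4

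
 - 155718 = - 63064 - 92654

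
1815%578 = 81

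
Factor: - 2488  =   - 2^3*311^1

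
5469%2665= 139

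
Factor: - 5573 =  - 5573^1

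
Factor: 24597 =3^3*911^1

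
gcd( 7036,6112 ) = 4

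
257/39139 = 257/39139=0.01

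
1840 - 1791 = 49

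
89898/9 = 29966/3 = 9988.67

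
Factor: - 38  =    -  2^1*19^1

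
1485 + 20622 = 22107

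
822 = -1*( - 822) 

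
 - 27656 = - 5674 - 21982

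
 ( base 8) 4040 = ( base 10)2080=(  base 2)100000100000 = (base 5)31310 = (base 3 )2212001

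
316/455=316/455= 0.69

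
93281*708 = 66042948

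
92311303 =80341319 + 11969984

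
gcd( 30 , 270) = 30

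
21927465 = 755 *29043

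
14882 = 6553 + 8329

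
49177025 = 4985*9865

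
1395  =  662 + 733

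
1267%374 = 145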